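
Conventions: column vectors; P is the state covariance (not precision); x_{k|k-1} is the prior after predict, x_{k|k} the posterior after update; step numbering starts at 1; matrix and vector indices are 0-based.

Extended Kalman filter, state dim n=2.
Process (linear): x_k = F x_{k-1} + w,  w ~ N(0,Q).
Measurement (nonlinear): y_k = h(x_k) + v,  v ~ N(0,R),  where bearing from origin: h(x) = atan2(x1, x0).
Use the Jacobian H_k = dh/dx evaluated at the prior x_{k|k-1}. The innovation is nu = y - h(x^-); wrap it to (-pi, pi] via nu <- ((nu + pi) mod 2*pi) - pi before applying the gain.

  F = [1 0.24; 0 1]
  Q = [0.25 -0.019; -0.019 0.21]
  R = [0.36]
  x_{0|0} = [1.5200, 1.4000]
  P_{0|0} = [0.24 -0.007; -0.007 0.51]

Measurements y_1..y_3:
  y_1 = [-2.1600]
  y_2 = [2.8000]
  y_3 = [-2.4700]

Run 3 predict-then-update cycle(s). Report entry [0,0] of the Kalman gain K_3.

K[0,0] = -0.1804

step 1: x^-=[1.8560, 1.4000]  P^-=[0.5160 0.0964; 0.0964 0.7200]  H_jac=[-0.2590 0.3434]  S=[0.4624]  K=[-0.2175; 0.4807]  nu=[-2.8063]  x^+=[2.4663, 0.0510]  P^+=[0.4941 0.1447; 0.1447 0.6131]
step 2: x^-=[2.4785, 0.0510]  P^-=[0.8489 0.2729; 0.2729 0.8231]  H_jac=[-0.0083 0.4033]  S=[0.4921]  K=[0.2093; 0.6700]  nu=[2.7794]  x^+=[3.0604, 1.9131]  P^+=[0.8274 0.2039; 0.2039 0.6022]
step 3: x^-=[3.5195, 1.9131]  P^-=[1.2099 0.3294; 0.3294 0.8122]  H_jac=[-0.1192 0.2193]  S=[0.3990]  K=[-0.1804; 0.3480]  nu=[-2.9679]  x^+=[4.0550, 0.8802]  P^+=[1.1969 0.3545; 0.3545 0.7639]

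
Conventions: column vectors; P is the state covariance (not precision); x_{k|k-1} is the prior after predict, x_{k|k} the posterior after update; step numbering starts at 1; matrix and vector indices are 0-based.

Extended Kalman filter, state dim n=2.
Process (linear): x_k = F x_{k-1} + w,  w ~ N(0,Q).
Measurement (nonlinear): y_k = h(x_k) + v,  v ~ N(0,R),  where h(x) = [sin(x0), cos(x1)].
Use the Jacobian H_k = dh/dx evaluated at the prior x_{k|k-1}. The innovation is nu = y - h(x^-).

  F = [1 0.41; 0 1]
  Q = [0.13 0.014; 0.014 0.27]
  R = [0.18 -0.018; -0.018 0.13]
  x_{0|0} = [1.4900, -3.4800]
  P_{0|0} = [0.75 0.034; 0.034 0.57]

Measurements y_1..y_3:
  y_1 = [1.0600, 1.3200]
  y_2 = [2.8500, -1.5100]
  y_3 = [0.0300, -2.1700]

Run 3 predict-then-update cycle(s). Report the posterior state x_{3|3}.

step 1: x^-=[0.0632, -3.4800]  P^-=[1.0037 0.2817; 0.2817 0.8400]  H_jac=[0.9980 0.0000; 0.0000 -0.3320]  S=[1.1797 -0.1113; -0.1113 0.2226]  K=[0.8496 0.0048; 0.1260 -1.1899]  nu=[0.9968, 2.2633]  x^+=[0.9209, -6.0473]  P^+=[0.1531 0.0442; 0.0442 0.4728]
step 2: x^-=[-1.5585, -6.0473]  P^-=[0.3988 0.2520; 0.2520 0.7428]  H_jac=[0.0123 0.0000; 0.0000 -0.2337]  S=[0.1801 -0.0187; -0.0187 0.1706]  K=[-0.0088 -0.3462; -0.0896 -1.0274]  nu=[3.8499, -2.4823]  x^+=[-0.7328, -3.8420]  P^+=[0.3785 0.1920; 0.1920 0.5647]
step 3: x^-=[-2.3081, -3.8420]  P^-=[0.7608 0.4375; 0.4375 0.8347]  H_jac=[-0.6723 0.0000; 0.0000 -0.6446]  S=[0.5239 0.1716; 0.1716 0.4768]  K=[-0.8873 -0.2722; -0.2175 -1.0502]  nu=[0.7703, -1.4054]  x^+=[-2.6090, -2.5336]  P^+=[0.2303 0.0301; 0.0301 0.2057]

x_post = [-2.6090, -2.5336]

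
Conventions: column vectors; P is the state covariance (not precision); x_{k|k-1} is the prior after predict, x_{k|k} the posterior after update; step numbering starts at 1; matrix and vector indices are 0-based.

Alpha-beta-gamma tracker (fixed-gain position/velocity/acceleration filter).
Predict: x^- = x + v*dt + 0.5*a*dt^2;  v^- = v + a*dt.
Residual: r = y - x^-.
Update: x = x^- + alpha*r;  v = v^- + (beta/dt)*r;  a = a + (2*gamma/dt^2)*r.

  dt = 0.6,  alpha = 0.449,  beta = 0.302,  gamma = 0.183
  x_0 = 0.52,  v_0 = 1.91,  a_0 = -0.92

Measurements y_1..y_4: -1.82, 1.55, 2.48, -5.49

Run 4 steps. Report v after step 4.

v_post = -2.6462

step 1: x_pred=1.5004  r=-3.3204  x^+=0.0095  v^+=-0.3133  a^+=-4.2957
step 2: x_pred=-0.9517  r=2.5017  x^+=0.1716  v^+=-1.6315  a^+=-1.7524
step 3: x_pred=-1.1228  r=3.6028  x^+=0.4949  v^+=-0.8696  a^+=1.9104
step 4: x_pred=0.3170  r=-5.8070  x^+=-2.2903  v^+=-2.6462  a^+=-3.9934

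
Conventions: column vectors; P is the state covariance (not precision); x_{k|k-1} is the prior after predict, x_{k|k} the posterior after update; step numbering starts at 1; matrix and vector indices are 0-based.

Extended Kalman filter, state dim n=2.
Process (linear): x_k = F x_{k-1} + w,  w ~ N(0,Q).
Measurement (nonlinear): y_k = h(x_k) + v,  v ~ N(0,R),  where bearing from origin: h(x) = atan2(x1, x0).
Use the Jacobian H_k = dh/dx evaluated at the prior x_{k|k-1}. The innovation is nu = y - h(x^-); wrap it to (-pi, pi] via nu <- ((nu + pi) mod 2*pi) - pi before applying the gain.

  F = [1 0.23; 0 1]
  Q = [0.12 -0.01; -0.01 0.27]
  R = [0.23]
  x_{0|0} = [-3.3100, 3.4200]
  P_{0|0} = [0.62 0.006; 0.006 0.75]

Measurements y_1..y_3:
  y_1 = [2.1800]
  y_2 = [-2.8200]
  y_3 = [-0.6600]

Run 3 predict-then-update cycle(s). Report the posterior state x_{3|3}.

step 1: x^-=[-2.5234, 3.4200]  P^-=[0.7824 0.1685; 0.1685 1.0200]  H_jac=[-0.1893 -0.1397]  S=[0.2869]  K=[-0.5985; -0.6079]  nu=[-0.0265]  x^+=[-2.5076, 3.4361]  P^+=[0.6797 0.0641; 0.0641 0.9140]
step 2: x^-=[-1.7173, 3.4361]  P^-=[0.8775 0.2644; 0.2644 1.1840]  H_jac=[-0.2329 -0.1164]  S=[0.3080]  K=[-0.7635; -0.6473]  nu=[1.4289]  x^+=[-2.8082, 2.5111]  P^+=[0.6980 0.1122; 0.1122 1.0549]
step 3: x^-=[-2.2307, 2.5111]  P^-=[0.9254 0.3448; 0.3448 1.3249]  H_jac=[-0.2226 -0.1977]  S=[0.3580]  K=[-0.7658; -0.9462]  nu=[-2.9571]  x^+=[0.0339, 5.3090]  P^+=[0.7155 0.0854; 0.0854 1.0045]

x_post = [0.0339, 5.3090]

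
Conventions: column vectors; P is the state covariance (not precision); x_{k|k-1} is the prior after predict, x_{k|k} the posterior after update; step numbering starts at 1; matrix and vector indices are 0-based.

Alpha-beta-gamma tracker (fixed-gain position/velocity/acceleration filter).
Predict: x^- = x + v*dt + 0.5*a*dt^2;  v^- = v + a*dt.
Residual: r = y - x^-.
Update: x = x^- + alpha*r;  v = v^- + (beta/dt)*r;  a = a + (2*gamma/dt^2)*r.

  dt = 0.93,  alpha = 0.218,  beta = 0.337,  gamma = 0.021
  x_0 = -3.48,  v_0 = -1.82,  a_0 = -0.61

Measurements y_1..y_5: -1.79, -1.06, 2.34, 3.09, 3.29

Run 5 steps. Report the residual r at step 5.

resid = -0.8094

step 1: x_pred=-5.4364  r=3.6464  x^+=-4.6415  v^+=-1.0660  a^+=-0.4329
step 2: x_pred=-5.8201  r=4.7601  x^+=-4.7824  v^+=0.2563  a^+=-0.2018
step 3: x_pred=-4.6313  r=6.9713  x^+=-3.1115  v^+=2.5948  a^+=0.1368
step 4: x_pred=-0.6393  r=3.7293  x^+=0.1737  v^+=4.0733  a^+=0.3178
step 5: x_pred=4.0994  r=-0.8094  x^+=3.9229  v^+=4.0756  a^+=0.2785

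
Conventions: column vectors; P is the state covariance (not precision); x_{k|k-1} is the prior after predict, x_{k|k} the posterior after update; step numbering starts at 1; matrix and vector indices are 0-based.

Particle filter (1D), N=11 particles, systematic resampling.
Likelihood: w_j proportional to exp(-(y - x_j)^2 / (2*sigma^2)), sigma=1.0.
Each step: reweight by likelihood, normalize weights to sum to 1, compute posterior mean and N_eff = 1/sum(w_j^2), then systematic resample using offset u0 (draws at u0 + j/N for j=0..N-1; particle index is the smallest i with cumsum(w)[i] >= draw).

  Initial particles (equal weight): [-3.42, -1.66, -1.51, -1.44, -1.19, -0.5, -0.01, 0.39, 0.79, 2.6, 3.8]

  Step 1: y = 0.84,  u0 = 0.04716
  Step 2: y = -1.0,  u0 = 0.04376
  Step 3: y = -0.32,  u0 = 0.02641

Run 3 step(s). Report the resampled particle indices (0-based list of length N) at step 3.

step 1: w=[0.0000, 0.0124, 0.0179, 0.0210, 0.0360, 0.1151, 0.1968, 0.2552, 0.2821, 0.0600, 0.0035]  mean=0.3116  Neff=4.9382  idx=[3, 5, 6, 6, 7, 7, 7, 8, 8, 8, 9]
step 2: w=[0.1906, 0.1853, 0.1286, 0.1286, 0.0799, 0.0799, 0.0799, 0.0423, 0.0423, 0.0423, 0.0003]  mean=-0.1751  Neff=7.7974  idx=[0, 0, 1, 1, 2, 2, 3, 4, 5, 6, 8]
step 3: w=[0.0609, 0.0609, 0.1122, 0.1122, 0.1087, 0.1087, 0.1087, 0.0887, 0.0887, 0.0887, 0.0616]  mean=-0.1386  Neff=10.4776  idx=[0, 1, 2, 3, 4, 5, 6, 6, 7, 8, 9]

resampled_idx = [0, 1, 2, 3, 4, 5, 6, 6, 7, 8, 9]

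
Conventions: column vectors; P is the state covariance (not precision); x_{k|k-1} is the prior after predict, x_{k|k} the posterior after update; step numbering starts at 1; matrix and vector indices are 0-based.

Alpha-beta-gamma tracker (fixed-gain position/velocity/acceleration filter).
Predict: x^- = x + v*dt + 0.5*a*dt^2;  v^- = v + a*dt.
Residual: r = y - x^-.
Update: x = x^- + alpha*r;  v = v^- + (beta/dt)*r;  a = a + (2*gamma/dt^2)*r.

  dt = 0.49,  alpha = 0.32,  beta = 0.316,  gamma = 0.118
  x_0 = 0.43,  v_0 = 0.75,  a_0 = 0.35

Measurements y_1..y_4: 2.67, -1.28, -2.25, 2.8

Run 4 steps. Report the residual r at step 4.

resid = 4.4814

step 1: x_pred=0.8395  r=1.8305  x^+=1.4253  v^+=2.1020  a^+=2.1492
step 2: x_pred=2.7133  r=-3.9933  x^+=1.4354  v^+=0.5799  a^+=-1.7758
step 3: x_pred=1.5064  r=-3.7564  x^+=0.3043  v^+=-2.7128  a^+=-5.4680
step 4: x_pred=-1.6814  r=4.4814  x^+=-0.2473  v^+=-2.5021  a^+=-1.0632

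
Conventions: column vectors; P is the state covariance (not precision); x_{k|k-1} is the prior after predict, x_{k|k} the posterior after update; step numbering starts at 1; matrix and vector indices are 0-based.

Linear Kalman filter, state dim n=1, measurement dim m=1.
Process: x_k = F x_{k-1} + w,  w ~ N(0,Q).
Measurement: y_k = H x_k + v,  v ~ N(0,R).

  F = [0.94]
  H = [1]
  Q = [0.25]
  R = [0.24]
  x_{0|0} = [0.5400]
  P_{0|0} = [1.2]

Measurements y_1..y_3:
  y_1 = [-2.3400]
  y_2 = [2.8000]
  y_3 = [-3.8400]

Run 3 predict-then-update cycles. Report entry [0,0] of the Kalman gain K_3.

step 1: x^-=[0.5076]  P^-=[1.3103]  S=[1.5503]  K=[0.8452]  nu=[-2.8476]  x^+=[-1.8992]  P^+=[0.2028]
step 2: x^-=[-1.7852]  P^-=[0.4292]  S=[0.6692]  K=[0.6414]  nu=[4.5852]  x^+=[1.1557]  P^+=[0.1539]
step 3: x^-=[1.0863]  P^-=[0.3860]  S=[0.6260]  K=[0.6166]  nu=[-4.9263]  x^+=[-1.9514]  P^+=[0.1480]

K[0,0] = 0.6166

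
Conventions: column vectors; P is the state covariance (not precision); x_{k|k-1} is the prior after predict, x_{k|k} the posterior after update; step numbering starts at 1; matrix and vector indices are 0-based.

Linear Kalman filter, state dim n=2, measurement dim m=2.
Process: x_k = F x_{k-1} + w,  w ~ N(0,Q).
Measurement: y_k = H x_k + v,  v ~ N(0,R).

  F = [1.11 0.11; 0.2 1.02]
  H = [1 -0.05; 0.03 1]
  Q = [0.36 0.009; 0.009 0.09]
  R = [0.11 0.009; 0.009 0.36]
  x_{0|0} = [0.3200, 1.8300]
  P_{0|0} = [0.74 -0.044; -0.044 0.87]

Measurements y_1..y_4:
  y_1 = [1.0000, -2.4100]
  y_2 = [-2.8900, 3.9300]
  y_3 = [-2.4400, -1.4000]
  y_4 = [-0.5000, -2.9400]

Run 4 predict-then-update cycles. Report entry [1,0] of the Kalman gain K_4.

K[1,0] = 0.0349

step 1: x^-=[0.5565, 1.9306]  P^-=[1.2715 0.2201; 0.2201 1.0068]  S=[1.3620 0.2166; 0.2166 1.3811]  K=[0.9186 0.0429; 0.0082 0.7325]  nu=[0.5400, -4.3573]  x^+=[0.8655, -1.2565]  P^+=[0.1025 0.0206; 0.0206 0.2631]
step 2: x^-=[0.8225, -1.1085]  P^-=[0.4945 0.0851; 0.0851 0.3763]  S=[0.5969 0.0900; 0.0900 0.7418]  K=[0.8159 0.0357; 0.0347 0.5065]  nu=[-3.7680, 5.0139]  x^+=[-2.0725, 1.3001]  P^+=[0.0909 0.0175; 0.0175 0.1821]
step 3: x^-=[-2.1575, 0.9116]  P^-=[0.4785 0.0698; 0.0698 0.2902]  S=[0.5823 0.0785; 0.0785 0.6549]  K=[0.8116 0.0312; 0.0353 0.4422]  nu=[-0.2370, -2.2469]  x^+=[-2.4198, -0.0903]  P^+=[0.0904 0.0158; 0.0158 0.1590]
step 4: x^-=[-2.6959, -0.5760]  P^-=[0.4771 0.0652; 0.0652 0.2655]  S=[0.5813 0.0751; 0.0751 0.6299]  K=[0.8114 0.0294; 0.0349 0.4205]  nu=[2.1671, -2.2831]  x^+=[-1.0047, -1.4604]  P^+=[0.0903 0.0152; 0.0152 0.1512]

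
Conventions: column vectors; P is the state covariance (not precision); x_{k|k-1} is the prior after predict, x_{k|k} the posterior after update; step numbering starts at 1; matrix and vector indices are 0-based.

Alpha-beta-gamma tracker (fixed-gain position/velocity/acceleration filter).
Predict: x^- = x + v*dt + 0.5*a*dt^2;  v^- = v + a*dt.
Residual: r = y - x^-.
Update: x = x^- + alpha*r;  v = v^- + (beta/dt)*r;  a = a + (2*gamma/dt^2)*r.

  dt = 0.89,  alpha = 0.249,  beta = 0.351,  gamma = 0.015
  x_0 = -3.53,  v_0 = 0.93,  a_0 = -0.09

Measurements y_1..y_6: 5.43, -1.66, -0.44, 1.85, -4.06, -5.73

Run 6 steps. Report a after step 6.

a_post = -0.6094

step 1: x_pred=-2.7379  r=8.1679  x^+=-0.7041  v^+=4.0712  a^+=0.2194
step 2: x_pred=3.0061  r=-4.6661  x^+=1.8442  v^+=2.4262  a^+=0.0426
step 3: x_pred=4.0204  r=-4.4604  x^+=2.9098  v^+=0.7050  a^+=-0.1263
step 4: x_pred=3.4872  r=-1.6372  x^+=3.0796  v^+=-0.0531  a^+=-0.1883
step 5: x_pred=2.9577  r=-7.0177  x^+=1.2103  v^+=-2.9884  a^+=-0.4541
step 6: x_pred=-1.6292  r=-4.1008  x^+=-2.6503  v^+=-5.0098  a^+=-0.6094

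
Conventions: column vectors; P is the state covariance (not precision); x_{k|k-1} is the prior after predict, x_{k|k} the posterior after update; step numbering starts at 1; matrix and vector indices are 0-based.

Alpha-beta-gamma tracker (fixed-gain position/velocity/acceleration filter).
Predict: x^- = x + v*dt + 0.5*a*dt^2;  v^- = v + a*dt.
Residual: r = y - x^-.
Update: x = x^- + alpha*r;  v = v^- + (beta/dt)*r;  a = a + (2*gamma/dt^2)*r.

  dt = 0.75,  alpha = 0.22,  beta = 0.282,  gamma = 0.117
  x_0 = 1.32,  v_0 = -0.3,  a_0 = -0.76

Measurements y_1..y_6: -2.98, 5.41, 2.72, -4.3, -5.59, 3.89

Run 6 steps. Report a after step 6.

step 1: x_pred=0.8813  r=-3.8613  x^+=0.0318  v^+=-2.3218  a^+=-2.3663
step 2: x_pred=-2.3751  r=7.7851  x^+=-0.6624  v^+=-1.1693  a^+=0.8723
step 3: x_pred=-1.2940  r=4.0140  x^+=-0.4110  v^+=0.9942  a^+=2.5422
step 4: x_pred=1.0497  r=-5.3497  x^+=-0.1273  v^+=0.8893  a^+=0.3167
step 5: x_pred=0.6288  r=-6.2188  x^+=-0.7393  v^+=-1.2114  a^+=-2.2703
step 6: x_pred=-2.2864  r=6.1764  x^+=-0.9276  v^+=-0.5918  a^+=0.2991

a_post = 0.2991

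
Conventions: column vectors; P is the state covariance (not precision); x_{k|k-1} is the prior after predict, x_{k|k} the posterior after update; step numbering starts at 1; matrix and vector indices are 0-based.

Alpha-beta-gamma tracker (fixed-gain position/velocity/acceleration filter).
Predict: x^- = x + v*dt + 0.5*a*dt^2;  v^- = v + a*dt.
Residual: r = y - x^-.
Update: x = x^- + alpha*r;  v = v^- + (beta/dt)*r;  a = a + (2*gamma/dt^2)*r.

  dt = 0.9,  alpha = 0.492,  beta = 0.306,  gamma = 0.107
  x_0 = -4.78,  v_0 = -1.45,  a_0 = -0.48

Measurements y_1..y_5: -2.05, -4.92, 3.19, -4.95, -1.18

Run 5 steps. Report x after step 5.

x_post = 0.2013

step 1: x_pred=-6.2794  r=4.2294  x^+=-4.1985  v^+=-0.4440  a^+=0.6374
step 2: x_pred=-4.3400  r=-0.5800  x^+=-4.6254  v^+=-0.0675  a^+=0.4842
step 3: x_pred=-4.4901  r=7.6801  x^+=-0.7115  v^+=2.9794  a^+=2.5132
step 4: x_pred=2.9879  r=-7.9379  x^+=-0.9176  v^+=2.5424  a^+=0.4161
step 5: x_pred=1.5391  r=-2.7191  x^+=0.2013  v^+=1.9924  a^+=-0.3023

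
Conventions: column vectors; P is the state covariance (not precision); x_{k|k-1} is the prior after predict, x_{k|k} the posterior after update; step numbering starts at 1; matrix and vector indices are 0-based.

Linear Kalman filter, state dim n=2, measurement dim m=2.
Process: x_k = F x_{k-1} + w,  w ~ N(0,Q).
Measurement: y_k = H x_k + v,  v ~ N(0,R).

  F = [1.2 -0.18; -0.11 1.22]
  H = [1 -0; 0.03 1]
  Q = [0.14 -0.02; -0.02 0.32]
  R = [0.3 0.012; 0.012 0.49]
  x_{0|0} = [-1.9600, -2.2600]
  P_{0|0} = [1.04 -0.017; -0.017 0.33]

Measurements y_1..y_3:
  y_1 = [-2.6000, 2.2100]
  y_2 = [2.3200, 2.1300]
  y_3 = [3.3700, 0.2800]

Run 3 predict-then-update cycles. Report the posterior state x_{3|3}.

step 1: x^-=[-1.9452, -2.5416]  P^-=[1.6556 -0.2550; -0.2550 0.8283]  S=[1.9556 -0.1933; -0.1933 1.3045]  K=[0.8434 -0.0324; -0.0692 0.6188]  nu=[-0.6548, 4.8100]  x^+=[-2.6533, 0.4803]  P^+=[0.2526 -0.0133; -0.0133 0.3028]
step 2: x^-=[-3.2704, 0.8779]  P^-=[0.5194 -0.1396; -0.1396 0.7773]  S=[0.8194 -0.1121; -0.1121 1.2594]  K=[0.6280 -0.0426; -0.0875 0.6061]  nu=[5.5904, 1.3502]  x^+=[0.1830, 1.2069]  P^+=[0.1879 -0.0190; -0.0190 0.2965]
step 3: x^-=[0.0023, 1.4523]  P^-=[0.4284 -0.1381; -0.1381 0.7687]  S=[0.7284 -0.1132; -0.1132 1.2508]  K=[0.5807 -0.0476; -0.0959 0.6026]  nu=[3.3677, -1.1724]  x^+=[2.0138, 0.4229]  P^+=[0.1737 -0.0215; -0.0215 0.2948]

x_post = [2.0138, 0.4229]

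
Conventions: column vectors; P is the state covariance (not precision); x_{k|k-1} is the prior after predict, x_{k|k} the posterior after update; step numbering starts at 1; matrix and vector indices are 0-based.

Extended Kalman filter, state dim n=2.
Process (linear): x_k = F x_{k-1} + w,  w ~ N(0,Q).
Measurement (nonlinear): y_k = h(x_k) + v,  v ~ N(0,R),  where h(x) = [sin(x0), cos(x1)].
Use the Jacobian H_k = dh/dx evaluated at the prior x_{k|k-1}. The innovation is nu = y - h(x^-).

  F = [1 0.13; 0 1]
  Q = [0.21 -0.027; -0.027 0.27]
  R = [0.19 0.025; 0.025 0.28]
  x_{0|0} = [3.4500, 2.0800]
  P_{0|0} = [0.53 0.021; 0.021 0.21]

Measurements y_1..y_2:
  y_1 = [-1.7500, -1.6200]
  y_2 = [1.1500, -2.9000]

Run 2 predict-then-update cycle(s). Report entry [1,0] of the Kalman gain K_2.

step 1: x^-=[3.7204, 2.0800]  P^-=[0.7490 0.0213; 0.0213 0.4800]  H_jac=[-0.8371 0.0000; 0.0000 -0.8731]  S=[0.7149 0.0406; 0.0406 0.6459]  K=[-0.8786 0.0264; 0.0119 -0.6496]  nu=[-1.2030, -1.1325]  x^+=[4.7474, 2.8013]  P^+=[0.1986 0.0167; 0.0167 0.2080]
step 2: x^-=[5.1116, 2.8013]  P^-=[0.4165 0.0167; 0.0167 0.4780]  H_jac=[0.3887 0.0000; 0.0000 -0.3337]  S=[0.2529 0.0228; 0.0228 0.3332]  K=[0.6455 -0.0610; 0.0693 -0.4834]  nu=[2.0714, -1.9573]  x^+=[6.5681, 3.8912]  P^+=[0.3116 0.0028; 0.0028 0.4004]

K[1,0] = 0.0693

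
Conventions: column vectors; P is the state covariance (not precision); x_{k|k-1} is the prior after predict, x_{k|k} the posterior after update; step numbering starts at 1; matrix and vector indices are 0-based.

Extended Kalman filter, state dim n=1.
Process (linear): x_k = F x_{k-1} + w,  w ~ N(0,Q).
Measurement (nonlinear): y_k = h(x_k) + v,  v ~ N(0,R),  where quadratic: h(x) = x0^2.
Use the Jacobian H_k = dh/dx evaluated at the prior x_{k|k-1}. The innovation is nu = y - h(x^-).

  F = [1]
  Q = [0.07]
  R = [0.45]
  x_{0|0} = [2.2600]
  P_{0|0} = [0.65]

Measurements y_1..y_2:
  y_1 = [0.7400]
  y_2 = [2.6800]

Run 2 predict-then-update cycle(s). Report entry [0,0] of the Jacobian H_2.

step 1: x^-=[2.2600]  P^-=[0.7200]  H_jac=[4.5200]  S=[15.1599]  K=[0.2147]  nu=[-4.3676]  x^+=[1.3224]  P^+=[0.0214]
step 2: x^-=[1.3224]  P^-=[0.0914]  H_jac=[2.6448]  S=[1.0891]  K=[0.2219]  nu=[0.9313]  x^+=[1.5290]  P^+=[0.0378]

H_jac[0,0] = 2.6448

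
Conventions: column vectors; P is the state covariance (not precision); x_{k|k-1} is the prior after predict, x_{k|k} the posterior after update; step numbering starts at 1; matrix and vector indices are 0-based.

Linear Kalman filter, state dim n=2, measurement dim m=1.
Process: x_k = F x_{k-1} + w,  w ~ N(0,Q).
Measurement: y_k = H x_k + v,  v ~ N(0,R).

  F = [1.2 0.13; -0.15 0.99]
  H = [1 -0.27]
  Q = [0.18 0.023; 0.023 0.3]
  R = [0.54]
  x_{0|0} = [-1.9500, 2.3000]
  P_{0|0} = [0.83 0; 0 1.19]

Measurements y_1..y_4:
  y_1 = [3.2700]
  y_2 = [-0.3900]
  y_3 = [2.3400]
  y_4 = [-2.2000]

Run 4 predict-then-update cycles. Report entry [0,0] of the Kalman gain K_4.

K[0,0] = 0.6527

step 1: x^-=[-2.0410, 2.5695]  P^-=[1.3953 0.0268; 0.0268 1.4850]  S=[2.0291]  K=[0.6841; -0.1844]  nu=[6.0048]  x^+=[2.0668, 1.4621]  P^+=[0.4457 0.2827; 0.2827 1.4160]
step 2: x^-=[2.6702, 1.1375]  P^-=[0.9340 0.4554; 0.4554 1.6139]  S=[1.3458]  K=[0.6027; 0.0146]  nu=[-2.7531]  x^+=[1.0110, 1.0973]  P^+=[0.4452 0.4435; 0.4435 1.6136]
step 3: x^-=[1.3558, 0.9347]  P^-=[0.9867 0.6688; 0.6688 1.7598]  S=[1.2939]  K=[0.6231; 0.1497]  nu=[1.2365]  x^+=[2.1263, 1.1198]  P^+=[0.4845 0.5481; 0.5481 1.7308]
step 4: x^-=[2.6971, 0.7897]  P^-=[1.0779 0.7990; 0.7990 1.8444]  S=[1.3209]  K=[0.6527; 0.2279]  nu=[-4.6839]  x^+=[-0.3601, -0.2779]  P^+=[0.5152 0.6025; 0.6025 1.7758]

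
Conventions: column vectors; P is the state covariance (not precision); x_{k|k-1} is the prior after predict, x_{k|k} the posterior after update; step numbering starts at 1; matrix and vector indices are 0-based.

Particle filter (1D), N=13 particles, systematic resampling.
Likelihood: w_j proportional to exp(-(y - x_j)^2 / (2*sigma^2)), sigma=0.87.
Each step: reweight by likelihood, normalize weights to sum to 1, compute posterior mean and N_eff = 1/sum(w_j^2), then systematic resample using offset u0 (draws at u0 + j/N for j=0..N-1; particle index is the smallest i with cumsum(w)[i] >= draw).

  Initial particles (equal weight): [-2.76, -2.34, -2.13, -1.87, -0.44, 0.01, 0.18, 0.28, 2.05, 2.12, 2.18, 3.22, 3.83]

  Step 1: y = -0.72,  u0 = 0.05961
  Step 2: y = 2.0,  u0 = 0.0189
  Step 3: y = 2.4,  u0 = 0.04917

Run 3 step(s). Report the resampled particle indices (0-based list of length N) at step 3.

step 1: w=[0.0173, 0.0478, 0.0727, 0.1129, 0.2568, 0.1902, 0.1584, 0.1397, 0.0017, 0.0013, 0.0010, 0.0000, 0.0000]  mean=-0.5605  Neff=5.9739  idx=[1, 2, 3, 4, 4, 4, 5, 5, 5, 6, 6, 7, 7]
step 2: w=[0.0000, 0.0000, 0.0001, 0.0249, 0.0249, 0.0249, 0.0930, 0.0930, 0.0930, 0.1427, 0.1427, 0.1803, 0.1803]  mean=0.1221  Neff=7.4861  idx=[3, 6, 7, 7, 8, 9, 9, 10, 10, 11, 11, 12, 12]
step 3: w=[0.0106, 0.0503, 0.0503, 0.0503, 0.0503, 0.0845, 0.0845, 0.0845, 0.0845, 0.1125, 0.1125, 0.1125, 0.1125]  mean=0.1842  Neff=11.1804  idx=[1, 3, 4, 5, 6, 7, 8, 9, 10, 10, 11, 12, 12]

resampled_idx = [1, 3, 4, 5, 6, 7, 8, 9, 10, 10, 11, 12, 12]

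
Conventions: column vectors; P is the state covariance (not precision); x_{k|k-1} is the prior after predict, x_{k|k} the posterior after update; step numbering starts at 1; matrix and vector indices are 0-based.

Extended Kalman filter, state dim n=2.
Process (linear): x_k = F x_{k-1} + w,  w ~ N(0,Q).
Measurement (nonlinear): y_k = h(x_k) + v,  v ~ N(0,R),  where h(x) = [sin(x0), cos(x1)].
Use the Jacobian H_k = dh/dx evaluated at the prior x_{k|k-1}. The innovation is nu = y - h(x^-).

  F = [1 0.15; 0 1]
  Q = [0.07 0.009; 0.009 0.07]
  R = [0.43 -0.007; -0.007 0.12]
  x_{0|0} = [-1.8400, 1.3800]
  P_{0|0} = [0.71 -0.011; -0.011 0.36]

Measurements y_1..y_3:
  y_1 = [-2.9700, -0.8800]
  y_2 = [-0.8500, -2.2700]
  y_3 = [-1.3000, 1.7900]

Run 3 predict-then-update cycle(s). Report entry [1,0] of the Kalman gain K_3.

step 1: x^-=[-1.6330, 1.3800]  P^-=[0.7848 0.0520; 0.0520 0.4300]  H_jac=[-0.0622 0.0000; 0.0000 -0.9819]  S=[0.4330 -0.0038; -0.0038 0.5345]  K=[-0.1135 -0.0963; -0.0144 -0.7899]  nu=[-1.9719, -1.0696]  x^+=[-1.3061, 2.2534]  P^+=[0.7743 0.0110; 0.0110 0.0964]
step 2: x^-=[-0.9681, 2.2534]  P^-=[0.8498 0.0344; 0.0344 0.1664]  H_jac=[0.5669 0.0000; 0.0000 -0.7759]  S=[0.7031 -0.0221; -0.0221 0.2202]  K=[0.6835 -0.0526; 0.0093 -0.5855]  nu=[-0.0262, -1.6392]  x^+=[-0.8998, 3.2130]  P^+=[0.5191 0.0143; 0.0143 0.0906]
step 3: x^-=[-0.4179, 3.2130]  P^-=[0.5955 0.0369; 0.0369 0.1606]  H_jac=[0.9140 0.0000; 0.0000 0.0713]  S=[0.9274 -0.0046; -0.0046 0.1208]  K=[0.5871 0.0441; 0.0368 0.0962]  nu=[-0.8942, 2.7875]  x^+=[-0.8199, 3.4483]  P^+=[0.2759 0.0166; 0.0166 0.1583]

K[1,0] = 0.0368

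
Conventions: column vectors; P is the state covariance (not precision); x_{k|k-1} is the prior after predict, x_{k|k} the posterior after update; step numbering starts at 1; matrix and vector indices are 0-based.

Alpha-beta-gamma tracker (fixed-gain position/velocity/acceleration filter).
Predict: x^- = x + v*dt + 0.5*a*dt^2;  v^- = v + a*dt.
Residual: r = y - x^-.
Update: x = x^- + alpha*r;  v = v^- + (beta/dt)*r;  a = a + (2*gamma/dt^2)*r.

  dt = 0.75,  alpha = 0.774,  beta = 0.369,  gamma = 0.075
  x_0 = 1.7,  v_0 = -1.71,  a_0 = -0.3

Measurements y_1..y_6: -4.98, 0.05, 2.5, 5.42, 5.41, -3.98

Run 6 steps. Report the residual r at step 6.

resid = -13.8229

step 1: x_pred=0.3331  r=-5.3131  x^+=-3.7792  v^+=-4.5491  a^+=-1.7168
step 2: x_pred=-7.6739  r=7.7239  x^+=-1.6956  v^+=-2.0365  a^+=0.3429
step 3: x_pred=-3.1266  r=5.6266  x^+=1.2284  v^+=0.9889  a^+=1.8433
step 4: x_pred=2.4885  r=2.9315  x^+=4.7575  v^+=3.8137  a^+=2.6250
step 5: x_pred=8.3560  r=-2.9460  x^+=6.0758  v^+=4.3330  a^+=1.8394
step 6: x_pred=9.8429  r=-13.8229  x^+=-0.8560  v^+=-1.0883  a^+=-1.8467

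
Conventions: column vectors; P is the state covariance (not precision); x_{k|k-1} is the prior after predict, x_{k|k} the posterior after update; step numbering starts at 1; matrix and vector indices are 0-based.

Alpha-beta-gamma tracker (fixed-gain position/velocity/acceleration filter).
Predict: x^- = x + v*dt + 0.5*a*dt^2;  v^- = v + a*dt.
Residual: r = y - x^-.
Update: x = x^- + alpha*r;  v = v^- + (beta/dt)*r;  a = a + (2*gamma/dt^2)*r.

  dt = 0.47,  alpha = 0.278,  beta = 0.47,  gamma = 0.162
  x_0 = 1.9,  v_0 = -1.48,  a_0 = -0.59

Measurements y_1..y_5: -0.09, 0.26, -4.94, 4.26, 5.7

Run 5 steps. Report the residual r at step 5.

step 1: x_pred=1.1392  r=-1.2292  x^+=0.7975  v^+=-2.9865  a^+=-2.3930
step 2: x_pred=-0.8705  r=1.1305  x^+=-0.5562  v^+=-2.9808  a^+=-0.7349
step 3: x_pred=-2.0383  r=-2.9017  x^+=-2.8450  v^+=-6.2278  a^+=-4.9908
step 4: x_pred=-6.3233  r=10.5833  x^+=-3.3811  v^+=2.0098  a^+=10.5320
step 5: x_pred=-1.2733  r=6.9733  x^+=0.6653  v^+=13.9331  a^+=20.7599

resid = 6.9733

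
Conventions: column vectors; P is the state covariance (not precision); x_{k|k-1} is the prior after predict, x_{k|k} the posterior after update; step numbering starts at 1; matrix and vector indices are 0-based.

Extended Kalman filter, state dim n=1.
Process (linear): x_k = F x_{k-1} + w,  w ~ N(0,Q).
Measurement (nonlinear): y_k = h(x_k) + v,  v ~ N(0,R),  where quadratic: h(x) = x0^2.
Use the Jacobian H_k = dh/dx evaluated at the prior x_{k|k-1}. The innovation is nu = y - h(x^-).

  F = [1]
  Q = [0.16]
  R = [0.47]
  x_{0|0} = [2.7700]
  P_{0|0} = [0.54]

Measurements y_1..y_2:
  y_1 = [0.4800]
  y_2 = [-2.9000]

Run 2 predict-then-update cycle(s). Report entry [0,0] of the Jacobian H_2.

step 1: x^-=[2.7700]  P^-=[0.7000]  H_jac=[5.5400]  S=[21.9541]  K=[0.1766]  nu=[-7.1929]  x^+=[1.4994]  P^+=[0.0150]
step 2: x^-=[1.4994]  P^-=[0.1750]  H_jac=[2.9989]  S=[2.0437]  K=[0.2568]  nu=[-5.1483]  x^+=[0.1775]  P^+=[0.0402]

H_jac[0,0] = 2.9989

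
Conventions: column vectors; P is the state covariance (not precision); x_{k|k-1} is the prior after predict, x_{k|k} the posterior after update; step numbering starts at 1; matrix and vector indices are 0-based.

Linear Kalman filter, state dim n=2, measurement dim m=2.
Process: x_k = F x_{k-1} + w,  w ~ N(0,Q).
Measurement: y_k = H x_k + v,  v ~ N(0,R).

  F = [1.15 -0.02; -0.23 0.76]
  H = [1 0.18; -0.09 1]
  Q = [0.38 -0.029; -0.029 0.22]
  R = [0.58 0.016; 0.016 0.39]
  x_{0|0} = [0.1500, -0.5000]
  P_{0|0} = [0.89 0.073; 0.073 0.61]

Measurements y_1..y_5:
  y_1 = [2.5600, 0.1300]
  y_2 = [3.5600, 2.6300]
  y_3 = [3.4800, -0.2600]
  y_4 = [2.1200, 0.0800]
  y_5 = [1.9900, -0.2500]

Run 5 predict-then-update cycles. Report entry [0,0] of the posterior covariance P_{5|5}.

step 1: x^-=[0.1825, -0.4145]  P^-=[1.5539 -0.2095; -0.2095 0.5939]  S=[2.0777 -0.2231; -0.2231 1.0342]  K=[0.7099 -0.1847; 0.0146 0.5956]  nu=[2.4521, 0.5609]  x^+=[1.8197, -0.0447]  P^+=[0.4130 -0.0235; -0.0235 0.2304]
step 2: x^-=[2.0935, -0.4525]  P^-=[0.9274 -0.1624; -0.1624 0.3832]  S=[1.4613 -0.1583; -0.1583 0.8099]  K=[0.5943 -0.1874; -0.0110 0.4890]  nu=[1.5479, 3.2709]  x^+=[2.4004, 1.1300]  P^+=[0.3475 -0.0323; -0.0323 0.1876]
step 3: x^-=[2.7378, 0.3067]  P^-=[0.8412 -0.1522; -0.1522 0.3581]  S=[1.3780 -0.1450; -0.1450 0.7823]  K=[0.5710 -0.1855; -0.0139 0.4726]  nu=[0.6869, -0.3203]  x^+=[3.1895, 0.1457]  P^+=[0.3342 -0.0331; -0.0331 0.1811]
step 4: x^-=[3.6650, -0.6228]  P^-=[0.8236 -0.1493; -0.1493 0.3539]  S=[1.3613 -0.1413; -0.1413 0.7774]  K=[0.5661 -0.1845; -0.0141 0.4699]  nu=[-1.4329, 1.0327]  x^+=[2.6634, -0.1174]  P^+=[0.3313 -0.0331; -0.0331 0.1801]
step 5: x^-=[3.0652, -0.7018]  P^-=[0.8198 -0.1484; -0.1484 0.3531]  S=[1.3578 -0.1402; -0.1402 0.7765]  K=[0.5651 -0.1841; -0.0140 0.4694]  nu=[-0.9489, 0.7276]  x^+=[2.3950, -0.3469]  P^+=[0.3307 -0.0330; -0.0330 0.1799]

P_post[0,0] = 0.3307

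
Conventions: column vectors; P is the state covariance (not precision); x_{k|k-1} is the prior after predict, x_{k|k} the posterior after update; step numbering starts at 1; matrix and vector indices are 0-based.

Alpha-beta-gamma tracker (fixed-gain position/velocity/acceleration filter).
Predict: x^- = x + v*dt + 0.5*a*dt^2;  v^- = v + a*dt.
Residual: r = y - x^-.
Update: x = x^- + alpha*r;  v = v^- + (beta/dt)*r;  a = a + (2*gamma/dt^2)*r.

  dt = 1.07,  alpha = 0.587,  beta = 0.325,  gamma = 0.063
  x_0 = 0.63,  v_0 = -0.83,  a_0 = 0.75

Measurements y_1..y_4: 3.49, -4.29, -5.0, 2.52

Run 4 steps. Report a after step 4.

step 1: x_pred=0.1712  r=3.3188  x^+=2.1194  v^+=0.9805  a^+=1.1152
step 2: x_pred=3.8069  r=-8.0969  x^+=-0.9460  v^+=-0.2855  a^+=0.2241
step 3: x_pred=-1.1231  r=-3.8769  x^+=-3.3989  v^+=-1.2232  a^+=-0.2025
step 4: x_pred=-4.8236  r=7.3436  x^+=-0.5129  v^+=0.7906  a^+=0.6057

a_post = 0.6057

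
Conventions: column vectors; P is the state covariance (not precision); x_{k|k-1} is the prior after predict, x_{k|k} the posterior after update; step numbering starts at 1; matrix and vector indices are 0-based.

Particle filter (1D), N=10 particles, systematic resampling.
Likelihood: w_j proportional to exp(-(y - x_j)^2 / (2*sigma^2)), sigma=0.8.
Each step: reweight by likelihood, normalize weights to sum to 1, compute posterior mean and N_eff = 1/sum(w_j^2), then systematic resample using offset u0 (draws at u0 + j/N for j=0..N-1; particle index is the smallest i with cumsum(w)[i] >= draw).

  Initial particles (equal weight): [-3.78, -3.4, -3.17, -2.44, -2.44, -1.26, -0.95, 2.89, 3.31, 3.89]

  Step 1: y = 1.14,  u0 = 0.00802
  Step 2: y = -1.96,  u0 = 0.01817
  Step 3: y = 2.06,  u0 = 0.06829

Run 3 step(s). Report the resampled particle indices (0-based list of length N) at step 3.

step 1: w=[0.0000, 0.0000, 0.0000, 0.0003, 0.0003, 0.0679, 0.2015, 0.5589, 0.1544, 0.0166]  mean=1.9127  Neff=2.6195  idx=[5, 6, 6, 7, 7, 7, 7, 7, 7, 8]
step 2: w=[0.4307, 0.2847, 0.2847, 0.0000, 0.0000, 0.0000, 0.0000, 0.0000, 0.0000, 0.0000]  mean=-1.0835  Neff=2.8773  idx=[0, 0, 0, 0, 0, 1, 1, 2, 2, 2]
step 3: w=[0.0355, 0.0355, 0.0355, 0.0355, 0.0355, 0.1645, 0.1645, 0.1645, 0.1645, 0.1645]  mean=-1.0050  Neff=7.0626  idx=[1, 4, 5, 6, 6, 7, 7, 8, 9, 9]

resampled_idx = [1, 4, 5, 6, 6, 7, 7, 8, 9, 9]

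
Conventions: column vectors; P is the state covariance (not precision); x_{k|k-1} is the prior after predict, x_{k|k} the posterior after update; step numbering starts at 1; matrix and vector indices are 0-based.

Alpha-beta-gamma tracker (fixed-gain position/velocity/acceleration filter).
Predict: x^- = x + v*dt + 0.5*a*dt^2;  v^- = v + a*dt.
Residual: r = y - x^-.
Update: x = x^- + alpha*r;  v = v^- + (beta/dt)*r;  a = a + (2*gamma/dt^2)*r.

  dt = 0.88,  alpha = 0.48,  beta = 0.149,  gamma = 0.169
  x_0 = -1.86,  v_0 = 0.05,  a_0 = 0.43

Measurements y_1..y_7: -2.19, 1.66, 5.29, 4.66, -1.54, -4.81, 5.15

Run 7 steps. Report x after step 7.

step 1: x_pred=-1.6495  r=-0.5405  x^+=-1.9089  v^+=0.3369  a^+=0.1941
step 2: x_pred=-1.5373  r=3.1973  x^+=-0.0026  v^+=1.0491  a^+=1.5896
step 3: x_pred=1.5361  r=3.7539  x^+=3.3379  v^+=3.0835  a^+=3.2281
step 4: x_pred=7.3014  r=-2.6414  x^+=6.0335  v^+=5.4770  a^+=2.0752
step 5: x_pred=11.6568  r=-13.1968  x^+=5.3223  v^+=5.0688  a^+=-3.6848
step 6: x_pred=8.3561  r=-13.1661  x^+=2.0364  v^+=-0.4031  a^+=-9.4313
step 7: x_pred=-1.9701  r=7.1201  x^+=1.4475  v^+=-7.4971  a^+=-6.3236

x_post = 1.4475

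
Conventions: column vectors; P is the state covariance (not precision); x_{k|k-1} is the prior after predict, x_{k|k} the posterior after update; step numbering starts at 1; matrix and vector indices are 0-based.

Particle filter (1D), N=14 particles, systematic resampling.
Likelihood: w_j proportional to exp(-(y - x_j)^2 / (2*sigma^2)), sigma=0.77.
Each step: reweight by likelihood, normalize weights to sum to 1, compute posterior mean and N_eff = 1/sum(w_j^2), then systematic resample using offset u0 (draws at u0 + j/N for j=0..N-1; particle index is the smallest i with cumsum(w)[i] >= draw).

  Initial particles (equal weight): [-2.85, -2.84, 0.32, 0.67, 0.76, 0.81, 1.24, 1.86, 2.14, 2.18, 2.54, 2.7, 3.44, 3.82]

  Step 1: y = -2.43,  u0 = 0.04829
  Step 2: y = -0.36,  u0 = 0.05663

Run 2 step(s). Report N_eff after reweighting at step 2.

N_eff = 13.9939

step 1: w=[0.4976, 0.5011, 0.0010, 0.0002, 0.0001, 0.0001, 0.0000, 0.0000, 0.0000, 0.0000, 0.0000, 0.0000, 0.0000, 0.0000]  mean=-2.8405  Neff=2.0054  idx=[0, 0, 0, 0, 0, 0, 0, 1, 1, 1, 1, 1, 1, 1]
step 2: w=[0.0699, 0.0699, 0.0699, 0.0699, 0.0699, 0.0699, 0.0699, 0.0729, 0.0729, 0.0729, 0.0729, 0.0729, 0.0729, 0.0729]  mean=-2.8449  Neff=13.9939  idx=[0, 1, 2, 3, 4, 5, 6, 7, 8, 9, 10, 11, 12, 13]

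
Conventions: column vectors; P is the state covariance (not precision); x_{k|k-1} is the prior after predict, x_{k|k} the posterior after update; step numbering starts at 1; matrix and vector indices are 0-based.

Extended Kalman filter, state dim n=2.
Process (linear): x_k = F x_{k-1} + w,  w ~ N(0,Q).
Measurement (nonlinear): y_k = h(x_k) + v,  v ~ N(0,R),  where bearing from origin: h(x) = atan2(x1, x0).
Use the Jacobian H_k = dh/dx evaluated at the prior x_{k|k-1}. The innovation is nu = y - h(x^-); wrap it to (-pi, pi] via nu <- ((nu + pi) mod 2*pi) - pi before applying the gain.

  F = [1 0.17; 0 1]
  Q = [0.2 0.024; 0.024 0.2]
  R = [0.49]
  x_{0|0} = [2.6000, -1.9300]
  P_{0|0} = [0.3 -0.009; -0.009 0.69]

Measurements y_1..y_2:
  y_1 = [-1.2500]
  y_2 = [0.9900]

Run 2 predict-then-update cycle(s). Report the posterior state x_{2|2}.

x_post = [2.5258, -1.3160]

step 1: x^-=[2.2719, -1.9300]  P^-=[0.5169 0.1323; 0.1323 0.8900]  H_jac=[0.2172 0.2557]  S=[0.5872]  K=[0.2488; 0.4364]  nu=[-0.5458]  x^+=[2.1361, -2.1682]  P^+=[0.4805 0.0686; 0.0686 0.7782]
step 2: x^-=[1.7675, -2.1682]  P^-=[0.7263 0.2248; 0.2248 0.9782]  H_jac=[0.2771 0.2259]  S=[0.6238]  K=[0.4040; 0.4541]  nu=[1.8768]  x^+=[2.5258, -1.3160]  P^+=[0.6245 0.1104; 0.1104 0.8496]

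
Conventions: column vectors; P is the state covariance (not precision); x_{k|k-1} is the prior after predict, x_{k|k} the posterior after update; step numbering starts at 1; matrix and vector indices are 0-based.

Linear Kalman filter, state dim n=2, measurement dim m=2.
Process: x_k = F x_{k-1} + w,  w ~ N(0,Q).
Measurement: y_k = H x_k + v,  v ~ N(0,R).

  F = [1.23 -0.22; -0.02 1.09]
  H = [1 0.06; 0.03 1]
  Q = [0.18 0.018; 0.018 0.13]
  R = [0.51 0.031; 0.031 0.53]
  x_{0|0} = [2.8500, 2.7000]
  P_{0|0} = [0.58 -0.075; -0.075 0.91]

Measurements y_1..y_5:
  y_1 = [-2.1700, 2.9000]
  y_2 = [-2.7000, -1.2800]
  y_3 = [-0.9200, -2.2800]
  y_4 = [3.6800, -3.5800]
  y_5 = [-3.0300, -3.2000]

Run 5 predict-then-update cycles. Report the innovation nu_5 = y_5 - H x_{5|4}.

step 1: x^-=[2.9115, 2.8860]  P^-=[1.1421 -0.3154; -0.3154 1.2147]  S=[1.6186 -0.1778; -0.1778 1.7268]  K=[0.6838 -0.0924; -0.0740 0.6903]  nu=[-5.2547, -0.0733]  x^+=[-0.6747, 3.2241]  P^+=[0.3481 -0.0382; -0.0382 0.3647]
step 2: x^-=[-1.5391, 3.5278]  P^-=[0.7450 -0.1294; -0.1294 0.5651]  S=[1.2415 -0.0424; -0.0424 1.0880]  K=[0.5913 -0.0754; -0.0594 0.5135]  nu=[-1.3725, -4.7616]  x^+=[-1.9918, 1.1641]  P^+=[0.3010 -0.0306; -0.0306 0.2712]
step 3: x^-=[-2.7060, 1.3087]  P^-=[0.6652 -0.0957; -0.0957 0.4537]  S=[1.1653 -0.0177; -0.0177 0.9786]  K=[0.5649 -0.0672; -0.0518 0.4598]  nu=[1.7075, -3.5075]  x^+=[-1.5059, -0.3924]  P^+=[0.2876 -0.0267; -0.0267 0.2429]
step 4: x^-=[-1.7659, -0.3976]  P^-=[0.6413 -0.0833; -0.0833 0.4199]  S=[1.1428 -0.0080; -0.0080 0.9454]  K=[0.5564 -0.0630; -0.0477 0.4410]  nu=[5.4698, -3.1294]  x^+=[1.4744, -2.0389]  P^+=[0.2833 -0.0247; -0.0247 0.2330]
step 5: x^-=[2.2621, -2.2519]  P^-=[0.6332 -0.0780; -0.0780 0.4080]  S=[1.1353 -0.0037; -0.0037 0.9339]  K=[0.5534 -0.0610; -0.0457 0.4342]  nu=[-5.1570, -1.0160]  x^+=[-0.5298, -2.4571]  P^+=[0.2818 -0.0236; -0.0236 0.2294]

innov = [-5.1570, -1.0160]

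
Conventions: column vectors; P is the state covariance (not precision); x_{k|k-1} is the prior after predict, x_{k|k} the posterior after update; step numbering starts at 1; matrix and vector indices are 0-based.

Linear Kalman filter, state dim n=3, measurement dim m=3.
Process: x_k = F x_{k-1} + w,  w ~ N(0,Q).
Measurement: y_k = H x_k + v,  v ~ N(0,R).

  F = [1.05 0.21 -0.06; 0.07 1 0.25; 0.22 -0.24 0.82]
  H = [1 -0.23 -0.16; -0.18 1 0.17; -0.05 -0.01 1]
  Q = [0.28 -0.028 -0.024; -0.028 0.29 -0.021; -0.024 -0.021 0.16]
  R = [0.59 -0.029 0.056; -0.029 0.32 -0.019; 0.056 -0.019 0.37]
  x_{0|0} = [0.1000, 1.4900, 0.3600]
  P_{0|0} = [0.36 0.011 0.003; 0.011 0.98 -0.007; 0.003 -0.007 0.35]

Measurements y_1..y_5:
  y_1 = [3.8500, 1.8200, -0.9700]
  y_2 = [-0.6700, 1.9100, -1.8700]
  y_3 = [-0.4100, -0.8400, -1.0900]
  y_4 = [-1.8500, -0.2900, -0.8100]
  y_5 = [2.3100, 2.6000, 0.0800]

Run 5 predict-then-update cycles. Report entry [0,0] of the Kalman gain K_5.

step 1: x^-=[0.3963, 1.5870, -0.0404]  P^-=[0.7260 0.2115 -0.0085; 0.2115 1.2918 -0.1817; -0.0085 -0.1817 0.4719]  S=[1.2885 -0.2148 -0.0196; -0.2148 1.5115 -0.1351; -0.0196 -0.1351 0.8485]  K=[0.5478 0.1284 -0.0222; 0.0899 0.8119 -0.1104; -0.0277 -0.0204 0.5549]  nu=[3.8122, 0.3112, -0.8939]  x^+=[2.5446, 2.2809, -0.6485]  P^+=[0.3429 0.0809 0.0380; 0.0809 0.2814 -0.0444; 0.0380 -0.0444 0.2056]
step 2: x^-=[3.1898, 2.2969, -0.5194]  P^-=[0.7033 0.1495 0.0382; 0.1495 0.5764 -0.0541; 0.0382 -0.0541 0.3537]  S=[1.2478 -0.1237 0.0167; -0.1237 0.8548 -0.0268; 0.0167 -0.0268 0.7229]  K=[0.5424 0.1127 -0.0062; 0.0851 0.6421 -0.0714; -0.0100 0.0128 0.4881]  nu=[-3.4146, 0.2755, -1.1682]  x^+=[1.3760, 2.2666, -1.0518]  P^+=[0.3405 0.0743 0.0437; 0.0743 0.2225 -0.0279; 0.0437 -0.0279 0.1817]
step 3: x^-=[1.9839, 2.0999, -1.1037]  P^-=[0.6938 0.1316 0.0511; 0.1316 0.5235 -0.0331; 0.0511 -0.0331 0.3304]  S=[1.2406 -0.1294 0.0289; -0.1294 0.8137 -0.0108; 0.0289 -0.0108 0.6978]  K=[0.5392 0.1047 0.0009; 0.0793 0.6191 -0.0580; -0.0039 0.0227 0.4707]  nu=[-2.0875, -2.3952, 0.1339]  x^+=[0.6076, 0.4438, -1.0869]  P^+=[0.3388 0.0710 0.0462; 0.0710 0.2136 -0.0231; 0.0462 -0.0231 0.1756]
step 4: x^-=[0.7964, 0.2146, -0.8641]  P^-=[0.6897 0.1268 0.0551; 0.1268 0.5163 -0.0290; 0.0551 -0.0290 0.3250]  S=[1.2372 -0.1319 0.0330; -0.1319 0.8091 -0.0081; 0.0330 -0.0081 0.6920]  K=[0.5376 0.1026 0.0035; 0.0774 0.6158 -0.0550; -0.0020 0.0246 0.4665]  nu=[-2.7353, -0.2144, 0.0960]  x^+=[-0.6957, -0.1344, -0.8192]  P^+=[0.3380 0.0700 0.0470; 0.0700 0.2122 -0.0221; 0.0470 -0.0221 0.1742]
step 5: x^-=[-0.7096, -0.3879, -0.7925]  P^-=[0.6882 0.1257 0.0562; 0.1257 0.5152 -0.0283; 0.0562 -0.0283 0.3240]  S=[1.2359 -0.1325 0.0342; -0.1325 0.8085 -0.0078; 0.0342 -0.0078 0.6908]  K=[0.5370 0.1021 0.0042; 0.0769 0.6153 -0.0544; -0.0014 0.0249 0.4657]  nu=[2.8036, 2.9949, 0.8332]  x^+=[1.1052, 1.6253, -0.3342]  P^+=[0.3377 0.0698 0.0473; 0.0698 0.2120 -0.0219; 0.0473 -0.0219 0.1739]

K[0,0] = 0.5370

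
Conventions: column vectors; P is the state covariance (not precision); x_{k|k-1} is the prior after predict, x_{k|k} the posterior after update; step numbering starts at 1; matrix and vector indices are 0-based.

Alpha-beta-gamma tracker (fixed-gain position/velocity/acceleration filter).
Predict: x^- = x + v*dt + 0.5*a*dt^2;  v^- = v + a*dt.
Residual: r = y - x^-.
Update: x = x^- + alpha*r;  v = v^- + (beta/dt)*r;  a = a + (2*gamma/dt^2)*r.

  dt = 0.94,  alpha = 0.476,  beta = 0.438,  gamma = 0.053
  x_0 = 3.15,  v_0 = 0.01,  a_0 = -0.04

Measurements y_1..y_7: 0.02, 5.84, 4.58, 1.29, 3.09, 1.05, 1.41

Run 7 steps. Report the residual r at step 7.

step 1: x_pred=3.1417  r=-3.1217  x^+=1.6558  v^+=-1.4822  a^+=-0.4145
step 2: x_pred=0.0794  r=5.7606  x^+=2.8214  v^+=0.8124  a^+=0.2766
step 3: x_pred=3.7073  r=0.8727  x^+=4.1227  v^+=1.4790  a^+=0.3813
step 4: x_pred=5.6814  r=-4.3914  x^+=3.5911  v^+=-0.2088  a^+=-0.1455
step 5: x_pred=3.3305  r=-0.2405  x^+=3.2160  v^+=-0.4577  a^+=-0.1744
step 6: x_pred=2.7088  r=-1.6588  x^+=1.9192  v^+=-1.3945  a^+=-0.3734
step 7: x_pred=0.4434  r=0.9666  x^+=0.9035  v^+=-1.2951  a^+=-0.2574

resid = 0.9666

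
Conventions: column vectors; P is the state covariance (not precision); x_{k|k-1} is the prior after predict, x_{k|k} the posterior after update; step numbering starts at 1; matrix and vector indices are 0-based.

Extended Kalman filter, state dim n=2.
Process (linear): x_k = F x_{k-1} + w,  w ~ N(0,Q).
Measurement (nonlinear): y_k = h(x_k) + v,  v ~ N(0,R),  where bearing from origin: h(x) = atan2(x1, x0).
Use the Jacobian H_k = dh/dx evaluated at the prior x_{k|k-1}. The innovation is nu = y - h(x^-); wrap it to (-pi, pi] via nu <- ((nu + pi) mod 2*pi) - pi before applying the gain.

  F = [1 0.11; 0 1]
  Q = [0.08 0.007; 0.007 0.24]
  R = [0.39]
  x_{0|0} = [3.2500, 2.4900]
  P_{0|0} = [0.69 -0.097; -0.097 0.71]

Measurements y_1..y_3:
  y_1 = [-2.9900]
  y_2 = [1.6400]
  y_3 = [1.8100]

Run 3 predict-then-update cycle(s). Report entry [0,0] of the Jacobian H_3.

H_jac[0,0] = -0.1420

step 1: x^-=[3.5239, 2.4900]  P^-=[0.7573 -0.0119; -0.0119 0.9500]  H_jac=[-0.1337 0.1893]  S=[0.4382]  K=[-0.2363; 0.4140]  nu=[2.6780]  x^+=[2.8912, 3.5987]  P^+=[0.7328 0.0310; 0.0310 0.8749]
step 2: x^-=[3.2870, 3.5987]  P^-=[0.8302 0.1342; 0.1342 1.1149]  H_jac=[-0.1515 0.1384]  S=[0.4248]  K=[-0.2524; 0.3153]  nu=[0.8094]  x^+=[3.0828, 3.8539]  P^+=[0.8031 0.1680; 0.1680 1.0727]
step 3: x^-=[3.5067, 3.8539]  P^-=[0.9331 0.2930; 0.2930 1.3127]  H_jac=[-0.1420 0.1292]  S=[0.4200]  K=[-0.2253; 0.3047]  nu=[0.9775]  x^+=[3.2865, 4.1517]  P^+=[0.9118 0.3218; 0.3218 1.2737]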